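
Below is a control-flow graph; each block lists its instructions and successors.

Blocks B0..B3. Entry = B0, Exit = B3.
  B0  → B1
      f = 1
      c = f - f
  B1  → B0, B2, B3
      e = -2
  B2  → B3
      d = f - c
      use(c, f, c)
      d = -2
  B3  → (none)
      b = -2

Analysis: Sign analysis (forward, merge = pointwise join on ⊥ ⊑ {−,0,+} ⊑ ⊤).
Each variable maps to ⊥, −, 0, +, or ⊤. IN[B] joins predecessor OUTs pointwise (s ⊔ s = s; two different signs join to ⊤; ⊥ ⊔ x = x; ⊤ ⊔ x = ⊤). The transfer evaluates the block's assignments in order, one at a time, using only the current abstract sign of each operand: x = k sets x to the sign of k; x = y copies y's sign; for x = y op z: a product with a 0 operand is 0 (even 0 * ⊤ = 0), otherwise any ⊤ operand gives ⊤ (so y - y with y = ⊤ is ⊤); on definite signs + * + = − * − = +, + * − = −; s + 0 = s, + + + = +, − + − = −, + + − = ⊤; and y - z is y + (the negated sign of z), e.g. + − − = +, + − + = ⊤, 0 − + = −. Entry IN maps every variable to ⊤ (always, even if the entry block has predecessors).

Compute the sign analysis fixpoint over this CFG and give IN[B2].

Per-block solution:
  B0:  IN=(all ⊤)  OUT={f:+; rest ⊤}
  B1:  IN={f:+; rest ⊤}  OUT={e:-, f:+; rest ⊤}
  B2:  IN={e:-, f:+; rest ⊤}  OUT={d:-, e:-, f:+; rest ⊤}
  B3:  IN={e:-, f:+; rest ⊤}  OUT={b:-, e:-, f:+; rest ⊤}

Merge at B2: IN[B2] = OUT[B1] = {a: ⊤, b: ⊤, c: ⊤, d: ⊤, e: -, f: +}

Answer: {a: ⊤, b: ⊤, c: ⊤, d: ⊤, e: -, f: +}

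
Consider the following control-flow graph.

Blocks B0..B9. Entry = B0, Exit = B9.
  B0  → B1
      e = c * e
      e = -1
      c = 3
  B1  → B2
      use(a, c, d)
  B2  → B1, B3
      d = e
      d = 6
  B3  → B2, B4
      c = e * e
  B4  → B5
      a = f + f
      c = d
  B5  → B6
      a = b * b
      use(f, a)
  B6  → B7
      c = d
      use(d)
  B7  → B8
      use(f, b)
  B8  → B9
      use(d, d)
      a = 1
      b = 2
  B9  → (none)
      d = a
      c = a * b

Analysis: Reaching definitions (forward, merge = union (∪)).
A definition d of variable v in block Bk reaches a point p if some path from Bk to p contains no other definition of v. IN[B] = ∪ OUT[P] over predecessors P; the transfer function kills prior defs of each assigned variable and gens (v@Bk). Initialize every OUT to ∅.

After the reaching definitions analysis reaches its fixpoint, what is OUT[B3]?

Per-block solution:
  B0:   IN={}   OUT={c@B0, e@B0}
  B1:   IN={c@B0, c@B3, d@B2, e@B0}   OUT={c@B0, c@B3, d@B2, e@B0}
  B2:   IN={c@B0, c@B3, d@B2, e@B0}   OUT={c@B0, c@B3, d@B2, e@B0}
  B3:   IN={c@B0, c@B3, d@B2, e@B0}   OUT={c@B3, d@B2, e@B0}
  B4:   IN={c@B3, d@B2, e@B0}   OUT={a@B4, c@B4, d@B2, e@B0}
  B5:   IN={a@B4, c@B4, d@B2, e@B0}   OUT={a@B5, c@B4, d@B2, e@B0}
  B6:   IN={a@B5, c@B4, d@B2, e@B0}   OUT={a@B5, c@B6, d@B2, e@B0}
  B7:   IN={a@B5, c@B6, d@B2, e@B0}   OUT={a@B5, c@B6, d@B2, e@B0}
  B8:   IN={a@B5, c@B6, d@B2, e@B0}   OUT={a@B8, b@B8, c@B6, d@B2, e@B0}
  B9:   IN={a@B8, b@B8, c@B6, d@B2, e@B0}   OUT={a@B8, b@B8, c@B9, d@B9, e@B0}

Merge at B3: IN[B3] = OUT[B2] = {c@B0, c@B3, d@B2, e@B0}
Applying B3's transfer function to that IN value gives OUT[B3] (row B3 above).

Answer: {c@B3, d@B2, e@B0}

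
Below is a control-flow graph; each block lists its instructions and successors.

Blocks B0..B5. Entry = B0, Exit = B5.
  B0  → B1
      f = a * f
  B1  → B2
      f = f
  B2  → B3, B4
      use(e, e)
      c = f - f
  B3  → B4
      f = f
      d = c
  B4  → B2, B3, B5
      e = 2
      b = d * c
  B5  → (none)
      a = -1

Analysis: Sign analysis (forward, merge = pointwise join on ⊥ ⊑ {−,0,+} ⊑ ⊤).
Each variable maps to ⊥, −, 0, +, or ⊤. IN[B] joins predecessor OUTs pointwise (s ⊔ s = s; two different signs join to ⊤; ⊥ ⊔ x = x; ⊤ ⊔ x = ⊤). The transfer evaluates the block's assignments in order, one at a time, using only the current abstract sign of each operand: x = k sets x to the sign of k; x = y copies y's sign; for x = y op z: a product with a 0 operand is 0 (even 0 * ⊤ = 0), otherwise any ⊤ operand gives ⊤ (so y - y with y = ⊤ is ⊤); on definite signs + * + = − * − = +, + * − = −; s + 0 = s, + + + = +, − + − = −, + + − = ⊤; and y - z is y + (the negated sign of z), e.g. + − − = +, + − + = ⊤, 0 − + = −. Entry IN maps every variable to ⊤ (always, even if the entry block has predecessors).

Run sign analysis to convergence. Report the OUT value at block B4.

Answer: {a: ⊤, b: ⊤, c: ⊤, d: ⊤, e: +, f: ⊤}

Derivation:
Per-block solution:
  B0: | IN=(all ⊤) | OUT=(all ⊤)
  B1: | IN=(all ⊤) | OUT=(all ⊤)
  B2: | IN=(all ⊤) | OUT=(all ⊤)
  B3: | IN=(all ⊤) | OUT=(all ⊤)
  B4: | IN=(all ⊤) | OUT={e:+; rest ⊤}
  B5: | IN={e:+; rest ⊤} | OUT={a:-, e:+; rest ⊤}

Merge at B4: IN[B4] = OUT[B2] ⊔ OUT[B3] = {a: ⊤, b: ⊤, c: ⊤, d: ⊤, e: ⊤, f: ⊤}
Applying B4's transfer function to that IN value gives OUT[B4] (row B4 above).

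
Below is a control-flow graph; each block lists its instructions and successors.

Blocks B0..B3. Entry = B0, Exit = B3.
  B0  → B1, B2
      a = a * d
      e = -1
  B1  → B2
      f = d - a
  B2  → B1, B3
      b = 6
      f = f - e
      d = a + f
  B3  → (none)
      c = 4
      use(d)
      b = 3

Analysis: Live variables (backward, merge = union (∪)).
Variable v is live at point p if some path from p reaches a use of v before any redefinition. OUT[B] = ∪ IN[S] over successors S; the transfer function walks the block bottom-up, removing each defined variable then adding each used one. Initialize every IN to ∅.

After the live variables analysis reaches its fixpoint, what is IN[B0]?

Answer: {a, d, f}

Working:
Converged values:
  B0:   IN={a, d, f}   OUT={a, d, e, f}
  B1:   IN={a, d, e}   OUT={a, e, f}
  B2:   IN={a, e, f}   OUT={a, d, e}
  B3:   IN={d}   OUT={}

Merge at B0: OUT[B0] = IN[B1] ⊔ IN[B2] = {a, d, e, f}
Applying B0's transfer function to that OUT value gives IN[B0] (row B0 above).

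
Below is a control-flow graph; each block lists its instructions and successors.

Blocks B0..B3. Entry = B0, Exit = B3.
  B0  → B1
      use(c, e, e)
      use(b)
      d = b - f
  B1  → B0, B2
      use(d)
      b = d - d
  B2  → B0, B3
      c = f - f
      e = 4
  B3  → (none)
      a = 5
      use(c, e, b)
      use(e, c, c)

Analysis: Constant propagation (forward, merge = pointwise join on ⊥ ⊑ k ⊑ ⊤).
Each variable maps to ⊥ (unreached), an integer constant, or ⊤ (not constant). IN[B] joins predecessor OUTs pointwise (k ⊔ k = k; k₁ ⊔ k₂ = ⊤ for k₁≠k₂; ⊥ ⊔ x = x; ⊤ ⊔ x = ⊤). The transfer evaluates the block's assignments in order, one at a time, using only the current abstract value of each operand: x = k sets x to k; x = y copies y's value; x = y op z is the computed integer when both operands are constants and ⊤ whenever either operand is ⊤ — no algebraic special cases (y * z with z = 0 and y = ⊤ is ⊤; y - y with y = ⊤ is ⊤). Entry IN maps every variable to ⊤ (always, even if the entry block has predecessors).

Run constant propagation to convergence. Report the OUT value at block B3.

Fixpoint table:
  B0:   IN=(all ⊤)   OUT=(all ⊤)
  B1:   IN=(all ⊤)   OUT=(all ⊤)
  B2:   IN=(all ⊤)   OUT={e:4; rest ⊤}
  B3:   IN={e:4; rest ⊤}   OUT={a:5, e:4; rest ⊤}

Merge at B3: IN[B3] = OUT[B2] = {a: ⊤, b: ⊤, c: ⊤, d: ⊤, e: 4, f: ⊤}
Applying B3's transfer function to that IN value gives OUT[B3] (row B3 above).

Answer: {a: 5, b: ⊤, c: ⊤, d: ⊤, e: 4, f: ⊤}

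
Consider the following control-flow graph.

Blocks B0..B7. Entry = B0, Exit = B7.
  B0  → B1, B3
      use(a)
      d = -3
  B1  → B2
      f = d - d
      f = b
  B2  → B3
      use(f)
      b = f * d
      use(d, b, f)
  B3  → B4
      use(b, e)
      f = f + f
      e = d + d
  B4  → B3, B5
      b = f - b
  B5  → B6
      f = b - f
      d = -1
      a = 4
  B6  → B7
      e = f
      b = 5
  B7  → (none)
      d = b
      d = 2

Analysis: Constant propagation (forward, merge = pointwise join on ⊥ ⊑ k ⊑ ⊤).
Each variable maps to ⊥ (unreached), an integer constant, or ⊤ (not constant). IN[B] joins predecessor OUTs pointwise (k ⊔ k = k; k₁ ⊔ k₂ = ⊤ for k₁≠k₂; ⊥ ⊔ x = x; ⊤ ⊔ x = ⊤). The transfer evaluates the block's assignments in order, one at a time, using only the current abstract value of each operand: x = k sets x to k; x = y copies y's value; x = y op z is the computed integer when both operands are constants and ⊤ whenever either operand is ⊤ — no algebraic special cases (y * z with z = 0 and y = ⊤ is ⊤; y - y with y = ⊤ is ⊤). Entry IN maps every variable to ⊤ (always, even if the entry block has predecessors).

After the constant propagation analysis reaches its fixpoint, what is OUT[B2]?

Answer: {a: ⊤, b: ⊤, c: ⊤, d: -3, e: ⊤, f: ⊤}

Working:
Converged values:
  B0: | IN=(all ⊤) | OUT={d:-3; rest ⊤}
  B1: | IN={d:-3; rest ⊤} | OUT={d:-3; rest ⊤}
  B2: | IN={d:-3; rest ⊤} | OUT={d:-3; rest ⊤}
  B3: | IN={d:-3; rest ⊤} | OUT={d:-3, e:-6; rest ⊤}
  B4: | IN={d:-3, e:-6; rest ⊤} | OUT={d:-3, e:-6; rest ⊤}
  B5: | IN={d:-3, e:-6; rest ⊤} | OUT={a:4, d:-1, e:-6; rest ⊤}
  B6: | IN={a:4, d:-1, e:-6; rest ⊤} | OUT={a:4, b:5, d:-1; rest ⊤}
  B7: | IN={a:4, b:5, d:-1; rest ⊤} | OUT={a:4, b:5, d:2; rest ⊤}

Merge at B2: IN[B2] = OUT[B1] = {a: ⊤, b: ⊤, c: ⊤, d: -3, e: ⊤, f: ⊤}
Applying B2's transfer function to that IN value gives OUT[B2] (row B2 above).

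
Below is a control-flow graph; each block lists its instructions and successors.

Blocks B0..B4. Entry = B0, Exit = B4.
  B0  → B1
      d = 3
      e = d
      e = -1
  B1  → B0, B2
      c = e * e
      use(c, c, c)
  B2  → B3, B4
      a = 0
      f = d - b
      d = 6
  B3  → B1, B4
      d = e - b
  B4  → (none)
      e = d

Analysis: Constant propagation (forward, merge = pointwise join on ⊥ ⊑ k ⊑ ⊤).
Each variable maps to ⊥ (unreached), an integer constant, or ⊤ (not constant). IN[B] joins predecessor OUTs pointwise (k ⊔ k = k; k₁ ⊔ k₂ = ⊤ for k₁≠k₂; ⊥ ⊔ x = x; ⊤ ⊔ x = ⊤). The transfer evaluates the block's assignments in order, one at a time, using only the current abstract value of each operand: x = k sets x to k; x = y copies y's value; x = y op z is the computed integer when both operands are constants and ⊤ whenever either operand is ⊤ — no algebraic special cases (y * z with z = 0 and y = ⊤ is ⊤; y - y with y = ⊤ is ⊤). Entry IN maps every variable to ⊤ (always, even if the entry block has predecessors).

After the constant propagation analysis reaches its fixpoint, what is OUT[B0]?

Fixpoint table:
  B0:   IN=(all ⊤)   OUT={d:3, e:-1; rest ⊤}
  B1:   IN={e:-1; rest ⊤}   OUT={c:1, e:-1; rest ⊤}
  B2:   IN={c:1, e:-1; rest ⊤}   OUT={a:0, c:1, d:6, e:-1; rest ⊤}
  B3:   IN={a:0, c:1, d:6, e:-1; rest ⊤}   OUT={a:0, c:1, e:-1; rest ⊤}
  B4:   IN={a:0, c:1, e:-1; rest ⊤}   OUT={a:0, c:1; rest ⊤}

Merge at B0 (entry node, so the boundary value (all ⊤) is joined with the incoming edge(s)): IN[B0] = (all ⊤) ⊔ OUT[B1] = {a: ⊤, b: ⊤, c: ⊤, d: ⊤, e: ⊤, f: ⊤}
Applying B0's transfer function to that IN value gives OUT[B0] (row B0 above).

Answer: {a: ⊤, b: ⊤, c: ⊤, d: 3, e: -1, f: ⊤}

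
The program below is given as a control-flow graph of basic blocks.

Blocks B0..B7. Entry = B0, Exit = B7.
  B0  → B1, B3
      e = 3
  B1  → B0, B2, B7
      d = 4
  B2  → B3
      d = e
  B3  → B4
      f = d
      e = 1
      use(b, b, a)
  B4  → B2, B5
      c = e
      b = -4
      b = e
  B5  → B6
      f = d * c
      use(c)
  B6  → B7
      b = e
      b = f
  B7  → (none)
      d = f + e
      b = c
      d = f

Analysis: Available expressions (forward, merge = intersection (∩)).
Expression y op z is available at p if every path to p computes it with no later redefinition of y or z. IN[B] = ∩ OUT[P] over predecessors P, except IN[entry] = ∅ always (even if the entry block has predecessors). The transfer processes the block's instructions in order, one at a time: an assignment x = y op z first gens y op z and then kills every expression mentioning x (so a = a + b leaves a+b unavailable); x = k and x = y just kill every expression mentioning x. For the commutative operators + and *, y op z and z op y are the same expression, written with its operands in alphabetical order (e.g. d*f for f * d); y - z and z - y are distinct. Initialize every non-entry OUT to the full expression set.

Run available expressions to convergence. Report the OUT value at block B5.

Answer: {c*d}

Trace:
Fixpoint table:
  B0:   IN={}   OUT={}
  B1:   IN={}   OUT={}
  B2:   IN={}   OUT={}
  B3:   IN={}   OUT={}
  B4:   IN={}   OUT={}
  B5:   IN={}   OUT={c*d}
  B6:   IN={c*d}   OUT={c*d}
  B7:   IN={}   OUT={e+f}

Merge at B5: IN[B5] = OUT[B4] = {}
Applying B5's transfer function to that IN value gives OUT[B5] (row B5 above).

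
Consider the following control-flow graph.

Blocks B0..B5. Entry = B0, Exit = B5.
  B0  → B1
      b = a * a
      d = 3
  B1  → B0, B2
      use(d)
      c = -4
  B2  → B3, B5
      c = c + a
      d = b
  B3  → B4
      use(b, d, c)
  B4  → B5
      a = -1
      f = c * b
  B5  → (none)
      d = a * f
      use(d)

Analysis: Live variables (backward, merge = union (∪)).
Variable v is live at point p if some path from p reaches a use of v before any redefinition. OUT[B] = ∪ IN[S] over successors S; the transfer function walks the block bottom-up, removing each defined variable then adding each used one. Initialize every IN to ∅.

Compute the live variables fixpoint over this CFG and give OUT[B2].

Answer: {a, b, c, d, f}

Trace:
Per-block solution:
  B0:   IN={a, f}   OUT={a, b, d, f}
  B1:   IN={a, b, d, f}   OUT={a, b, c, f}
  B2:   IN={a, b, c, f}   OUT={a, b, c, d, f}
  B3:   IN={b, c, d}   OUT={b, c}
  B4:   IN={b, c}   OUT={a, f}
  B5:   IN={a, f}   OUT={}

Merge at B2: OUT[B2] = IN[B3] ⊔ IN[B5] = {a, b, c, d, f}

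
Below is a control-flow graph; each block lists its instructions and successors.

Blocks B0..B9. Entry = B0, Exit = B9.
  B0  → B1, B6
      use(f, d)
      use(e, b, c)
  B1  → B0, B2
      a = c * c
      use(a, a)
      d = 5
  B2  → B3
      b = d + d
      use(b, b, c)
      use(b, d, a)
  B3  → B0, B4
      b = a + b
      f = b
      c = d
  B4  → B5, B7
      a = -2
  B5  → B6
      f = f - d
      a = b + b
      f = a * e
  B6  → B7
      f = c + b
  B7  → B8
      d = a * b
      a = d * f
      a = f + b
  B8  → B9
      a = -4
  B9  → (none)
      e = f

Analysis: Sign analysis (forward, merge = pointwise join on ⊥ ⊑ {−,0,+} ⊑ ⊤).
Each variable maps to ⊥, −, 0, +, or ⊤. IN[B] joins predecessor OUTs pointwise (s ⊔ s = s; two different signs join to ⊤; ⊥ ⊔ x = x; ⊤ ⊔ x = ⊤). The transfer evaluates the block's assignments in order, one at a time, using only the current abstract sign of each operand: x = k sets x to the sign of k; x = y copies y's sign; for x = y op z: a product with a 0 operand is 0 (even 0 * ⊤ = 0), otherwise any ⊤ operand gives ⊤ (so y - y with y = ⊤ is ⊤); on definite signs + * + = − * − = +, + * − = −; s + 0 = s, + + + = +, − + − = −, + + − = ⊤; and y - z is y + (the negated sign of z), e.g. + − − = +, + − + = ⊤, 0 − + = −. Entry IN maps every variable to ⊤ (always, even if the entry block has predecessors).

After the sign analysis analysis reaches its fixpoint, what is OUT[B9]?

Answer: {a: -, b: ⊤, c: ⊤, d: ⊤, e: ⊤, f: ⊤}

Trace:
Fixpoint table:
  B0:  IN=(all ⊤)  OUT=(all ⊤)
  B1:  IN=(all ⊤)  OUT={d:+; rest ⊤}
  B2:  IN={d:+; rest ⊤}  OUT={b:+, d:+; rest ⊤}
  B3:  IN={b:+, d:+; rest ⊤}  OUT={c:+, d:+; rest ⊤}
  B4:  IN={c:+, d:+; rest ⊤}  OUT={a:-, c:+, d:+; rest ⊤}
  B5:  IN={a:-, c:+, d:+; rest ⊤}  OUT={c:+, d:+; rest ⊤}
  B6:  IN=(all ⊤)  OUT=(all ⊤)
  B7:  IN=(all ⊤)  OUT=(all ⊤)
  B8:  IN=(all ⊤)  OUT={a:-; rest ⊤}
  B9:  IN={a:-; rest ⊤}  OUT={a:-; rest ⊤}

Merge at B9: IN[B9] = OUT[B8] = {a: -, b: ⊤, c: ⊤, d: ⊤, e: ⊤, f: ⊤}
Applying B9's transfer function to that IN value gives OUT[B9] (row B9 above).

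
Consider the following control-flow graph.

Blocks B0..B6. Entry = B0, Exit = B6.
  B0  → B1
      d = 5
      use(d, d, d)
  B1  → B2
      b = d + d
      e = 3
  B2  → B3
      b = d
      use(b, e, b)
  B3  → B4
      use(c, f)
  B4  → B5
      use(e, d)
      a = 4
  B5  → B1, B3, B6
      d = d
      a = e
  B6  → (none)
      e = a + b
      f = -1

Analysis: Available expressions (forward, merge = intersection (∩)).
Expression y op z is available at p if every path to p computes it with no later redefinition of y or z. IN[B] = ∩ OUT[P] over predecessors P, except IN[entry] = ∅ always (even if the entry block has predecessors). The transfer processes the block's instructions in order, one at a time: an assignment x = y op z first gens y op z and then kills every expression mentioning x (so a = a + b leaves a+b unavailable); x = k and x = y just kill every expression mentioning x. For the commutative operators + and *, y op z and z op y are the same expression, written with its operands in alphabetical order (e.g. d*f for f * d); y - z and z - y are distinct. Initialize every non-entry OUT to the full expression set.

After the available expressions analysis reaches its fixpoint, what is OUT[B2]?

Answer: {d+d}

Trace:
Converged values:
  B0: | IN={} | OUT={}
  B1: | IN={} | OUT={d+d}
  B2: | IN={d+d} | OUT={d+d}
  B3: | IN={} | OUT={}
  B4: | IN={} | OUT={}
  B5: | IN={} | OUT={}
  B6: | IN={} | OUT={a+b}

Merge at B2: IN[B2] = OUT[B1] = {d+d}
Applying B2's transfer function to that IN value gives OUT[B2] (row B2 above).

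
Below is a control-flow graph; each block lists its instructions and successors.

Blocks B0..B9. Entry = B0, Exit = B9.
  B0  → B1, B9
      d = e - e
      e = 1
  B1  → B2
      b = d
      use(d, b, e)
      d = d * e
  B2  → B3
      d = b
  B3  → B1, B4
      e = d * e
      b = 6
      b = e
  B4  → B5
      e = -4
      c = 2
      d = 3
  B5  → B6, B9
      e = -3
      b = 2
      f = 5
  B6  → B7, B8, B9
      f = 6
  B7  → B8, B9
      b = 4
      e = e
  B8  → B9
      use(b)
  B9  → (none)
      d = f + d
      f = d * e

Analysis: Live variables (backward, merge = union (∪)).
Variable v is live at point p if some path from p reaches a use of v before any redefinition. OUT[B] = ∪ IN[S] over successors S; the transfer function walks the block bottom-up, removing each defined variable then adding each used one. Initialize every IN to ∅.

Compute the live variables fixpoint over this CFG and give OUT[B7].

Answer: {b, d, e, f}

Trace:
Per-block solution:
  B0:  IN={e, f}  OUT={d, e, f}
  B1:  IN={d, e}  OUT={b, e}
  B2:  IN={b, e}  OUT={d, e}
  B3:  IN={d, e}  OUT={d, e}
  B4:  IN={}  OUT={d}
  B5:  IN={d}  OUT={b, d, e, f}
  B6:  IN={b, d, e}  OUT={b, d, e, f}
  B7:  IN={d, e, f}  OUT={b, d, e, f}
  B8:  IN={b, d, e, f}  OUT={d, e, f}
  B9:  IN={d, e, f}  OUT={}

Merge at B7: OUT[B7] = IN[B8] ⊔ IN[B9] = {b, d, e, f}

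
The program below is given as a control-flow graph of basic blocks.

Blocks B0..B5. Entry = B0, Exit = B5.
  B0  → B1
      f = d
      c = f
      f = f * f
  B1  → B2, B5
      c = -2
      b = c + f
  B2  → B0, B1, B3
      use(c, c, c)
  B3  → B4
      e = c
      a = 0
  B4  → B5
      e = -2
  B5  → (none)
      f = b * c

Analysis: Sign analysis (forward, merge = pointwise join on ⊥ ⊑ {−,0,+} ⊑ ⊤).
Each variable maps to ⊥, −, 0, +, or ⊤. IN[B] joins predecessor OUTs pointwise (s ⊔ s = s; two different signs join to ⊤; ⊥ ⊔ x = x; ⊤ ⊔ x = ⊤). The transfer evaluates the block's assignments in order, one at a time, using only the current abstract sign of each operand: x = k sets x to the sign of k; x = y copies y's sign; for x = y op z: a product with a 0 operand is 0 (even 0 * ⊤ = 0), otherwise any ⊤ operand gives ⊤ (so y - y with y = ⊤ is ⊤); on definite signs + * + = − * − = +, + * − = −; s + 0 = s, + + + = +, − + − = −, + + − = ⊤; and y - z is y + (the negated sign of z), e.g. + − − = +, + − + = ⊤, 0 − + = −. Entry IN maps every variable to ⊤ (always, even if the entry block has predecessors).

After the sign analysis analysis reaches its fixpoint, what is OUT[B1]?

Fixpoint table:
  B0:  IN=(all ⊤)  OUT=(all ⊤)
  B1:  IN=(all ⊤)  OUT={c:-; rest ⊤}
  B2:  IN={c:-; rest ⊤}  OUT={c:-; rest ⊤}
  B3:  IN={c:-; rest ⊤}  OUT={a:0, c:-, e:-; rest ⊤}
  B4:  IN={a:0, c:-, e:-; rest ⊤}  OUT={a:0, c:-, e:-; rest ⊤}
  B5:  IN={c:-; rest ⊤}  OUT={c:-; rest ⊤}

Merge at B1: IN[B1] = OUT[B0] ⊔ OUT[B2] = {a: ⊤, b: ⊤, c: ⊤, d: ⊤, e: ⊤, f: ⊤}
Applying B1's transfer function to that IN value gives OUT[B1] (row B1 above).

Answer: {a: ⊤, b: ⊤, c: -, d: ⊤, e: ⊤, f: ⊤}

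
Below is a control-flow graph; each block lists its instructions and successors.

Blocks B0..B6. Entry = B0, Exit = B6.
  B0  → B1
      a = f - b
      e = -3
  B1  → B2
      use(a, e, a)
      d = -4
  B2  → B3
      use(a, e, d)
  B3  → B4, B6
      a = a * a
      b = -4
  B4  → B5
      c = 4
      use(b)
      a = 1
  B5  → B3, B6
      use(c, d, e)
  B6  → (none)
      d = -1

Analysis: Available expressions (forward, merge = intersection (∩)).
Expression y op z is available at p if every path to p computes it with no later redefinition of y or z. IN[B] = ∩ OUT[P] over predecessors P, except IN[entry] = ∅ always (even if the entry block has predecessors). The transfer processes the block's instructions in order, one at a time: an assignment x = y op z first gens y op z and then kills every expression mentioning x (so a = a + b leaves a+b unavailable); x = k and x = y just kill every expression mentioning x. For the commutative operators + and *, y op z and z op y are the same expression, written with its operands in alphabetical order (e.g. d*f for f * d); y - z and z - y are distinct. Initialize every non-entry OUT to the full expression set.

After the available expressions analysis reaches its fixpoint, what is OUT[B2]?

Answer: {f-b}

Derivation:
Per-block solution:
  B0:  IN={}  OUT={f-b}
  B1:  IN={f-b}  OUT={f-b}
  B2:  IN={f-b}  OUT={f-b}
  B3:  IN={}  OUT={}
  B4:  IN={}  OUT={}
  B5:  IN={}  OUT={}
  B6:  IN={}  OUT={}

Merge at B2: IN[B2] = OUT[B1] = {f-b}
Applying B2's transfer function to that IN value gives OUT[B2] (row B2 above).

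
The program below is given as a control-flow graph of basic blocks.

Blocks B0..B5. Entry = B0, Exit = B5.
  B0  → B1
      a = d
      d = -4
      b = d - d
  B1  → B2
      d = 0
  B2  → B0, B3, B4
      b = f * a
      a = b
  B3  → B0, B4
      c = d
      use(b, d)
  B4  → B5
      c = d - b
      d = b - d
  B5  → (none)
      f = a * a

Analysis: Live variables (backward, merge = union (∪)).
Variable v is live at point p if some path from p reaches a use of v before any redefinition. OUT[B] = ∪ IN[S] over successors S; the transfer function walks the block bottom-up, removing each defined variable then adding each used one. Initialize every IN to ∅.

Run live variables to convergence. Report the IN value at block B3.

Answer: {a, b, d, f}

Trace:
Converged values:
  B0:   IN={d, f}   OUT={a, f}
  B1:   IN={a, f}   OUT={a, d, f}
  B2:   IN={a, d, f}   OUT={a, b, d, f}
  B3:   IN={a, b, d, f}   OUT={a, b, d, f}
  B4:   IN={a, b, d}   OUT={a}
  B5:   IN={a}   OUT={}

Merge at B3: OUT[B3] = IN[B0] ⊔ IN[B4] = {a, b, d, f}
Applying B3's transfer function to that OUT value gives IN[B3] (row B3 above).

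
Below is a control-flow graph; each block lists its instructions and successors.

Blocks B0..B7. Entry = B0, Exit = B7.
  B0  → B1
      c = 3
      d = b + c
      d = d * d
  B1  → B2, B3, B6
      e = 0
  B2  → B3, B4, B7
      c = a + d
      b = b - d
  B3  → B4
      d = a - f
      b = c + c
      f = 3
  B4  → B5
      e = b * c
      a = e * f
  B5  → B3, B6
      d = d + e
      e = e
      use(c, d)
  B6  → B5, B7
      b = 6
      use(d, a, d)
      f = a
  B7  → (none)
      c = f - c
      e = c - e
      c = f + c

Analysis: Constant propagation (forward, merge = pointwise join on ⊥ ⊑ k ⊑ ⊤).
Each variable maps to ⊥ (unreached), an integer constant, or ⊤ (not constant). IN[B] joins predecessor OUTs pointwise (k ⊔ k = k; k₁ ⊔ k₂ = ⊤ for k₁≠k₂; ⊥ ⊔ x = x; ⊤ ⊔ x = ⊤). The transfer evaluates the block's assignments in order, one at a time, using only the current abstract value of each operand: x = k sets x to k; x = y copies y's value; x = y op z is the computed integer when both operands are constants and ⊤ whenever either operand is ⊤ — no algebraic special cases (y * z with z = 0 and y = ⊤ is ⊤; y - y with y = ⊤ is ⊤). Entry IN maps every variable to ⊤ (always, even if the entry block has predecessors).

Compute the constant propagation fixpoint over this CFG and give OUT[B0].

Converged values:
  B0:  IN=(all ⊤)  OUT={c:3; rest ⊤}
  B1:  IN={c:3; rest ⊤}  OUT={c:3, e:0; rest ⊤}
  B2:  IN={c:3, e:0; rest ⊤}  OUT={e:0; rest ⊤}
  B3:  IN=(all ⊤)  OUT={f:3; rest ⊤}
  B4:  IN=(all ⊤)  OUT=(all ⊤)
  B5:  IN=(all ⊤)  OUT=(all ⊤)
  B6:  IN=(all ⊤)  OUT={b:6; rest ⊤}
  B7:  IN=(all ⊤)  OUT=(all ⊤)

B0 is the boundary node: IN[B0] = {a: ⊤, b: ⊤, c: ⊤, d: ⊤, e: ⊤, f: ⊤}
Applying B0's transfer function to that IN value gives OUT[B0] (row B0 above).

Answer: {a: ⊤, b: ⊤, c: 3, d: ⊤, e: ⊤, f: ⊤}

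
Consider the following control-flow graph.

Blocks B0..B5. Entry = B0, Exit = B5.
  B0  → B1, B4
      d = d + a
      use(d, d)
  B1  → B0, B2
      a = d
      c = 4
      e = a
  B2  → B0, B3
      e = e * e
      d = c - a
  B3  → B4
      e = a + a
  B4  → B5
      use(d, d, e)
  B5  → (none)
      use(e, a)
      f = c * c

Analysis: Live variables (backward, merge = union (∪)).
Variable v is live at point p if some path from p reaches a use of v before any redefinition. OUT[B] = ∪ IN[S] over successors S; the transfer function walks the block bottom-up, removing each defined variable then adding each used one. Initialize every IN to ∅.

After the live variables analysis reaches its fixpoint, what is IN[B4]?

Answer: {a, c, d, e}

Working:
Converged values:
  B0: | IN={a, c, d, e} | OUT={a, c, d, e}
  B1: | IN={d} | OUT={a, c, d, e}
  B2: | IN={a, c, e} | OUT={a, c, d, e}
  B3: | IN={a, c, d} | OUT={a, c, d, e}
  B4: | IN={a, c, d, e} | OUT={a, c, e}
  B5: | IN={a, c, e} | OUT={}

Merge at B4: OUT[B4] = IN[B5] = {a, c, e}
Applying B4's transfer function to that OUT value gives IN[B4] (row B4 above).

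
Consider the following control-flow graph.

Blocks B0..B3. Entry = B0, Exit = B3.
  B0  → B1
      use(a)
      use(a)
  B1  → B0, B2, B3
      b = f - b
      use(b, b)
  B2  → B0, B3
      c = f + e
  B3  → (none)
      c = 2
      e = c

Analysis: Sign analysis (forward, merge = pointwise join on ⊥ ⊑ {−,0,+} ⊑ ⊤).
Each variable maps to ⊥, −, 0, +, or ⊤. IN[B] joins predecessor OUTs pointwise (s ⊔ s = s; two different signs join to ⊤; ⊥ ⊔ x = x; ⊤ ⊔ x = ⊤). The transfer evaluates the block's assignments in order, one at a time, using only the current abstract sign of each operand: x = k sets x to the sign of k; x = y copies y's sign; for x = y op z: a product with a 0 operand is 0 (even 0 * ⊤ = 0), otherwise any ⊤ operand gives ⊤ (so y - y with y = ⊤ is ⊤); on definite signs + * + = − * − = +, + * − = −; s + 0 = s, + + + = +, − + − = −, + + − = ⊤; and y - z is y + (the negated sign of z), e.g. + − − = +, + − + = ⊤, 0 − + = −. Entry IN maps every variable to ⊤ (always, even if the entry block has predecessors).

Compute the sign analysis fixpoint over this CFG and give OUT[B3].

Answer: {a: ⊤, b: ⊤, c: +, d: ⊤, e: +, f: ⊤}

Trace:
Fixpoint table:
  B0:   IN=(all ⊤)   OUT=(all ⊤)
  B1:   IN=(all ⊤)   OUT=(all ⊤)
  B2:   IN=(all ⊤)   OUT=(all ⊤)
  B3:   IN=(all ⊤)   OUT={c:+, e:+; rest ⊤}

Merge at B3: IN[B3] = OUT[B1] ⊔ OUT[B2] = {a: ⊤, b: ⊤, c: ⊤, d: ⊤, e: ⊤, f: ⊤}
Applying B3's transfer function to that IN value gives OUT[B3] (row B3 above).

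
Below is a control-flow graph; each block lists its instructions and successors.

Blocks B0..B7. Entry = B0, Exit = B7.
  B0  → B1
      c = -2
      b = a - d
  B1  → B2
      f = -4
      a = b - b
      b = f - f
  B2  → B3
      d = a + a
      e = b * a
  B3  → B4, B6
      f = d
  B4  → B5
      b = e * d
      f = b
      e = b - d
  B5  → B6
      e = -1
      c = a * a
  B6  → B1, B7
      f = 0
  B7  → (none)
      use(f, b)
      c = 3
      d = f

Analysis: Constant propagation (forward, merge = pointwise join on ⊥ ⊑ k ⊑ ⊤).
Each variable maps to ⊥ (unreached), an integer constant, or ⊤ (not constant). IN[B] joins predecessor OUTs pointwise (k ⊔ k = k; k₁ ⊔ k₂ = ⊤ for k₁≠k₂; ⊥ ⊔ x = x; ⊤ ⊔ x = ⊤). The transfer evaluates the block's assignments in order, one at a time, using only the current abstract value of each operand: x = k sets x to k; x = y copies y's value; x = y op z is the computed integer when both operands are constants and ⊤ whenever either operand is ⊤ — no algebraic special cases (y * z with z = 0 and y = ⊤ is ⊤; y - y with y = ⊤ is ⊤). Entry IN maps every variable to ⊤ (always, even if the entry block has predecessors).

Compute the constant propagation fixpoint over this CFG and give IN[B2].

Answer: {a: ⊤, b: 0, c: ⊤, d: ⊤, e: ⊤, f: -4}

Trace:
Fixpoint table:
  B0:   IN=(all ⊤)   OUT={c:-2; rest ⊤}
  B1:   IN=(all ⊤)   OUT={b:0, f:-4; rest ⊤}
  B2:   IN={b:0, f:-4; rest ⊤}   OUT={b:0, f:-4; rest ⊤}
  B3:   IN={b:0, f:-4; rest ⊤}   OUT={b:0; rest ⊤}
  B4:   IN={b:0; rest ⊤}   OUT=(all ⊤)
  B5:   IN=(all ⊤)   OUT={e:-1; rest ⊤}
  B6:   IN=(all ⊤)   OUT={f:0; rest ⊤}
  B7:   IN={f:0; rest ⊤}   OUT={c:3, d:0, f:0; rest ⊤}

Merge at B2: IN[B2] = OUT[B1] = {a: ⊤, b: 0, c: ⊤, d: ⊤, e: ⊤, f: -4}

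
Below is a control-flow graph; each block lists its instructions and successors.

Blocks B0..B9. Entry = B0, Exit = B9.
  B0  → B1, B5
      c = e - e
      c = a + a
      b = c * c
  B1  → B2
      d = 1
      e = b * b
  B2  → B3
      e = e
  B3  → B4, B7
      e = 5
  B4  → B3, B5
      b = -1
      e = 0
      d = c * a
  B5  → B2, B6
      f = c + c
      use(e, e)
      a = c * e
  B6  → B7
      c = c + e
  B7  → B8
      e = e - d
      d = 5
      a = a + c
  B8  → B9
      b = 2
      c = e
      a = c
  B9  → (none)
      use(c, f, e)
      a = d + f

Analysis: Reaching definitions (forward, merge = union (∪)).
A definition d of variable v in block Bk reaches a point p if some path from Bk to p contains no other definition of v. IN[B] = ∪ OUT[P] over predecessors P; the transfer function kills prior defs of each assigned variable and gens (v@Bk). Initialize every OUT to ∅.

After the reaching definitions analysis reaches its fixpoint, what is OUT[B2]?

Answer: {a@B5, b@B0, b@B4, c@B0, d@B1, d@B4, e@B2, f@B5}

Trace:
Per-block solution:
  B0:   IN={}   OUT={b@B0, c@B0}
  B1:   IN={b@B0, c@B0}   OUT={b@B0, c@B0, d@B1, e@B1}
  B2:   IN={a@B5, b@B0, b@B4, c@B0, d@B1, d@B4, e@B1, e@B4, f@B5}   OUT={a@B5, b@B0, b@B4, c@B0, d@B1, d@B4, e@B2, f@B5}
  B3:   IN={a@B5, b@B0, b@B4, c@B0, d@B1, d@B4, e@B2, e@B4, f@B5}   OUT={a@B5, b@B0, b@B4, c@B0, d@B1, d@B4, e@B3, f@B5}
  B4:   IN={a@B5, b@B0, b@B4, c@B0, d@B1, d@B4, e@B3, f@B5}   OUT={a@B5, b@B4, c@B0, d@B4, e@B4, f@B5}
  B5:   IN={a@B5, b@B0, b@B4, c@B0, d@B4, e@B4, f@B5}   OUT={a@B5, b@B0, b@B4, c@B0, d@B4, e@B4, f@B5}
  B6:   IN={a@B5, b@B0, b@B4, c@B0, d@B4, e@B4, f@B5}   OUT={a@B5, b@B0, b@B4, c@B6, d@B4, e@B4, f@B5}
  B7:   IN={a@B5, b@B0, b@B4, c@B0, c@B6, d@B1, d@B4, e@B3, e@B4, f@B5}   OUT={a@B7, b@B0, b@B4, c@B0, c@B6, d@B7, e@B7, f@B5}
  B8:   IN={a@B7, b@B0, b@B4, c@B0, c@B6, d@B7, e@B7, f@B5}   OUT={a@B8, b@B8, c@B8, d@B7, e@B7, f@B5}
  B9:   IN={a@B8, b@B8, c@B8, d@B7, e@B7, f@B5}   OUT={a@B9, b@B8, c@B8, d@B7, e@B7, f@B5}

Merge at B2: IN[B2] = OUT[B1] ⊔ OUT[B5] = {a@B5, b@B0, b@B4, c@B0, d@B1, d@B4, e@B1, e@B4, f@B5}
Applying B2's transfer function to that IN value gives OUT[B2] (row B2 above).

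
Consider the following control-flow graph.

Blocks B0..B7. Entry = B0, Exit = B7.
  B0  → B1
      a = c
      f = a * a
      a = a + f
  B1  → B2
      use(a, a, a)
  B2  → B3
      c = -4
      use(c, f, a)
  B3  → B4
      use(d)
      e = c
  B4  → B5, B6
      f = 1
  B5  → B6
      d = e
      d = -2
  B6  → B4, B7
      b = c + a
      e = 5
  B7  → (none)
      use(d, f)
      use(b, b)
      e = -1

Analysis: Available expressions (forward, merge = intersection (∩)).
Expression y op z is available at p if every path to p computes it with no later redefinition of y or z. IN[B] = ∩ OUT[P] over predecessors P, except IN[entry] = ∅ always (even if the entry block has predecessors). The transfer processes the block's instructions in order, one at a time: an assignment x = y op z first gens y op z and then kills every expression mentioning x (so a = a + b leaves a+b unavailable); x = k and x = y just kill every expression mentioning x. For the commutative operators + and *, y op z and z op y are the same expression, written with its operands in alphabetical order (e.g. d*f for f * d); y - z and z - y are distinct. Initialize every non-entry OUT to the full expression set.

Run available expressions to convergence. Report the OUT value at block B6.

Converged values:
  B0: | IN={} | OUT={}
  B1: | IN={} | OUT={}
  B2: | IN={} | OUT={}
  B3: | IN={} | OUT={}
  B4: | IN={} | OUT={}
  B5: | IN={} | OUT={}
  B6: | IN={} | OUT={a+c}
  B7: | IN={a+c} | OUT={a+c}

Merge at B6: IN[B6] = OUT[B4] ∩ OUT[B5] = {}
Applying B6's transfer function to that IN value gives OUT[B6] (row B6 above).

Answer: {a+c}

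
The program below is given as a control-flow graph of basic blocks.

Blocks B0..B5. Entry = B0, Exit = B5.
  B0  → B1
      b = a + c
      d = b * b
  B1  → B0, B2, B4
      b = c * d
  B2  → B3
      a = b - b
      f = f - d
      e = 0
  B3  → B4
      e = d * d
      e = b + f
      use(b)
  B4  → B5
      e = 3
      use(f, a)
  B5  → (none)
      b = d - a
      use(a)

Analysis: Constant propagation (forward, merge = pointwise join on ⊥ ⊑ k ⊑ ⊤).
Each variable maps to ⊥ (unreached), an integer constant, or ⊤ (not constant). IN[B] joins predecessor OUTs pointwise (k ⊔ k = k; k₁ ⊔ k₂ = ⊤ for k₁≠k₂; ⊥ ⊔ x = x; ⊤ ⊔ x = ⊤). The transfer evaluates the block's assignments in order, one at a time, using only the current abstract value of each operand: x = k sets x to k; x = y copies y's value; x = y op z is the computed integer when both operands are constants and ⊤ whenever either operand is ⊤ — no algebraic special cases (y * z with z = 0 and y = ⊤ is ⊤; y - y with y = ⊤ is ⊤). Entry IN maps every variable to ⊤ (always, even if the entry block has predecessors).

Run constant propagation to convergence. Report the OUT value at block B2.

Converged values:
  B0: | IN=(all ⊤) | OUT=(all ⊤)
  B1: | IN=(all ⊤) | OUT=(all ⊤)
  B2: | IN=(all ⊤) | OUT={e:0; rest ⊤}
  B3: | IN={e:0; rest ⊤} | OUT=(all ⊤)
  B4: | IN=(all ⊤) | OUT={e:3; rest ⊤}
  B5: | IN={e:3; rest ⊤} | OUT={e:3; rest ⊤}

Merge at B2: IN[B2] = OUT[B1] = {a: ⊤, b: ⊤, c: ⊤, d: ⊤, e: ⊤, f: ⊤}
Applying B2's transfer function to that IN value gives OUT[B2] (row B2 above).

Answer: {a: ⊤, b: ⊤, c: ⊤, d: ⊤, e: 0, f: ⊤}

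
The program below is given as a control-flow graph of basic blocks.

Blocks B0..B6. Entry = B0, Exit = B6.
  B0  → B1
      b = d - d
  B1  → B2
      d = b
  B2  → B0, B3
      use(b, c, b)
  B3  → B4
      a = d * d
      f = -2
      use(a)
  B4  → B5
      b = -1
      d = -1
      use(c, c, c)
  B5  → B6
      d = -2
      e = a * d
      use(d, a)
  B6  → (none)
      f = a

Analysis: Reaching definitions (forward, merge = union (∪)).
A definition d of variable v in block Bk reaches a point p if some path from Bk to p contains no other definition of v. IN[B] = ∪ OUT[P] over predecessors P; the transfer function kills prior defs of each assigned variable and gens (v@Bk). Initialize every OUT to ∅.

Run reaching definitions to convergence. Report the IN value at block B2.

Answer: {b@B0, d@B1}

Trace:
Per-block solution:
  B0:   IN={b@B0, d@B1}   OUT={b@B0, d@B1}
  B1:   IN={b@B0, d@B1}   OUT={b@B0, d@B1}
  B2:   IN={b@B0, d@B1}   OUT={b@B0, d@B1}
  B3:   IN={b@B0, d@B1}   OUT={a@B3, b@B0, d@B1, f@B3}
  B4:   IN={a@B3, b@B0, d@B1, f@B3}   OUT={a@B3, b@B4, d@B4, f@B3}
  B5:   IN={a@B3, b@B4, d@B4, f@B3}   OUT={a@B3, b@B4, d@B5, e@B5, f@B3}
  B6:   IN={a@B3, b@B4, d@B5, e@B5, f@B3}   OUT={a@B3, b@B4, d@B5, e@B5, f@B6}

Merge at B2: IN[B2] = OUT[B1] = {b@B0, d@B1}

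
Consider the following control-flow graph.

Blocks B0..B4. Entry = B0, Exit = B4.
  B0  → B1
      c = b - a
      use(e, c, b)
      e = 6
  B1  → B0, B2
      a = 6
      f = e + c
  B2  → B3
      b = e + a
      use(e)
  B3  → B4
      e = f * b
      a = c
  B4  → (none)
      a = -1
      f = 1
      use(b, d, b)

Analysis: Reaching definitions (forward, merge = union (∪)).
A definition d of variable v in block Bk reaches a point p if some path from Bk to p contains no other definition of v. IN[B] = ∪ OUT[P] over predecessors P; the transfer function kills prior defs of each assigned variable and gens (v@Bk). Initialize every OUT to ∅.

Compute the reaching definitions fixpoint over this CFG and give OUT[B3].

Answer: {a@B3, b@B2, c@B0, e@B3, f@B1}

Derivation:
Converged values:
  B0:   IN={a@B1, c@B0, e@B0, f@B1}   OUT={a@B1, c@B0, e@B0, f@B1}
  B1:   IN={a@B1, c@B0, e@B0, f@B1}   OUT={a@B1, c@B0, e@B0, f@B1}
  B2:   IN={a@B1, c@B0, e@B0, f@B1}   OUT={a@B1, b@B2, c@B0, e@B0, f@B1}
  B3:   IN={a@B1, b@B2, c@B0, e@B0, f@B1}   OUT={a@B3, b@B2, c@B0, e@B3, f@B1}
  B4:   IN={a@B3, b@B2, c@B0, e@B3, f@B1}   OUT={a@B4, b@B2, c@B0, e@B3, f@B4}

Merge at B3: IN[B3] = OUT[B2] = {a@B1, b@B2, c@B0, e@B0, f@B1}
Applying B3's transfer function to that IN value gives OUT[B3] (row B3 above).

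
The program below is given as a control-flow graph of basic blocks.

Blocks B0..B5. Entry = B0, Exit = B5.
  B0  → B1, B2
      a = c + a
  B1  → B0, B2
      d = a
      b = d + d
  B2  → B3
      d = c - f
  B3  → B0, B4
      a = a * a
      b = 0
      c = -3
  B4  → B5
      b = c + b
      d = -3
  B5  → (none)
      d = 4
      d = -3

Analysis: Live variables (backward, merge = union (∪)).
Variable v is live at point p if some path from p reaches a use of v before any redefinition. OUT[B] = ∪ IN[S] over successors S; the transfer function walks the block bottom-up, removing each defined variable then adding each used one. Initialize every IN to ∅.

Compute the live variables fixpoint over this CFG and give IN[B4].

Converged values:
  B0:   IN={a, c, f}   OUT={a, c, f}
  B1:   IN={a, c, f}   OUT={a, c, f}
  B2:   IN={a, c, f}   OUT={a, f}
  B3:   IN={a, f}   OUT={a, b, c, f}
  B4:   IN={b, c}   OUT={}
  B5:   IN={}   OUT={}

Merge at B4: OUT[B4] = IN[B5] = {}
Applying B4's transfer function to that OUT value gives IN[B4] (row B4 above).

Answer: {b, c}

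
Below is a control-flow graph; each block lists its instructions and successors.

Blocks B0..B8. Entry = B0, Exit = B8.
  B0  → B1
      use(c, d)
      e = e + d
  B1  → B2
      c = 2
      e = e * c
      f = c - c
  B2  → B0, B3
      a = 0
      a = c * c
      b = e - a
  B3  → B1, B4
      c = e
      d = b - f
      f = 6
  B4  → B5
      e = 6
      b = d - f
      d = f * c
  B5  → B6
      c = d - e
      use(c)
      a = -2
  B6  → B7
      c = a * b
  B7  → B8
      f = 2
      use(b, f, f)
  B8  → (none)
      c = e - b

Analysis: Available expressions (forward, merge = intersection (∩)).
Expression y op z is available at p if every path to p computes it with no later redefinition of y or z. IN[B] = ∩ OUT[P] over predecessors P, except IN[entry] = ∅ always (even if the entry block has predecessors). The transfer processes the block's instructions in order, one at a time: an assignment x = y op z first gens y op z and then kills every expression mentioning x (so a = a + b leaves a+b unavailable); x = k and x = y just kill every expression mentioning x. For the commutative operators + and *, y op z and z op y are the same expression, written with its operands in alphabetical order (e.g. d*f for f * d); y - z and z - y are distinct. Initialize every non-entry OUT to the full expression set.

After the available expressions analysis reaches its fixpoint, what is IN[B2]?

Answer: {c-c}

Working:
Per-block solution:
  B0:  IN={}  OUT={}
  B1:  IN={}  OUT={c-c}
  B2:  IN={c-c}  OUT={c*c, c-c, e-a}
  B3:  IN={c*c, c-c, e-a}  OUT={e-a}
  B4:  IN={e-a}  OUT={c*f}
  B5:  IN={c*f}  OUT={d-e}
  B6:  IN={d-e}  OUT={a*b, d-e}
  B7:  IN={a*b, d-e}  OUT={a*b, d-e}
  B8:  IN={a*b, d-e}  OUT={a*b, d-e, e-b}

Merge at B2: IN[B2] = OUT[B1] = {c-c}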